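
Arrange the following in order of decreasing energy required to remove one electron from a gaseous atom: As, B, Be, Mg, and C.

C, As, Be, B, Mg

Be is in period 2, group 2; B is in period 2, group 13; C is in period 2, group 14; Mg is in period 3, group 2; As is in period 4, group 15.
Removing the outermost electron gets harder across a period and easier down a group.
These span different periods and groups, so the two trends combine.
B > Mg: both effects reinforce here, so B is clearly the higher of the two.
Be > B: this pair runs against the simple trend — see the exception note.
As > Be: the two effects oppose for this pair; the across-period effect wins (947 vs 900 kJ/mol).
C > As: the two effects oppose for this pair; the down-group effect wins (1086 vs 947 kJ/mol).
Note the exception: Be has a higher first ionization energy than B, contrary to the simple trend — removing B's lone 2p electron is easier than breaking Be's filled 2s².
Approximate values (kJ/mol): Be 900, B 801, C 1086, Mg 738, As 947.
So from highest to lowest: C > As > Be > B > Mg.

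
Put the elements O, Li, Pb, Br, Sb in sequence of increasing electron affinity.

Pb, Li, Sb, O, Br

Li is in period 2, group 1; O is in period 2, group 16; Br is in period 4, group 17; Sb is in period 5, group 15; Pb is in period 6, group 14.
Atoms with high Z_eff and room in the valence shell (especially the halogens) have the most exothermic electron affinities.
These span different periods and groups, so the two trends combine.
Li > Pb: the two effects oppose for this pair; the down-group effect wins (60 vs 35 kJ/mol).
Sb > Li: the two effects oppose for this pair; the across-period effect wins (103 vs 60 kJ/mol).
O > Sb: relative to Sb, both the across-period and down-group shifts push O's electron affinity up.
Br > O: period and group pull opposite ways; the across-period shift dominates (325 vs 141 kJ/mol).
Tabulated electron affinity (kJ/mol): Li 60, O 141, Br 325, Sb 103, Pb 35.
So from lowest to highest: Pb < Li < Sb < O < Br.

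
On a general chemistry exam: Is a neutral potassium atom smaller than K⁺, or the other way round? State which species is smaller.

K⁺

Forming K⁺ removes 1 electron from K. Fewer electrons for the same nuclear charge means less shielding and a higher Z_eff on the remaining electrons, and for main-group metals the entire outer shell is lost.
A cation is smaller than its parent atom: K⁺ < K.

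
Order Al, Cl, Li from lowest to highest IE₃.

The third ionization energy removes an electron from the +2 ion. For each element: Al²⁺ still has 1 valence electron; Cl²⁺ still has 5 valence electrons; Li²⁺ is already 1 electron into the core.
Breaking into a closed-shell core is much more expensive than removing a leftover valence electron — Li has the largest IE_3 here.
Valence configurations: Al²⁺ [Ne]3s¹, Cl²⁺ [Ne]3s²3p³.
Tabulated IE_3 (kJ/mol): Al 2745, Cl 3822, Li 11815.
Hence IE_3: Al < Cl < Li.

Al, Cl, Li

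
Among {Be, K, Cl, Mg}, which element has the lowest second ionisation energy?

Mg

IE_2 is the cost of taking one more electron from the +1 cation: Be⁺ still has 1 valence electron; K⁺ is the bare [Ar] core; Cl⁺ still has 6 valence electrons; Mg⁺ still has 1 valence electron.
Core electrons are held far more tightly than valence electrons, so K tops the IE_2 order.
Valence configurations: Be⁺ [He]2s¹, Cl⁺ [Ne]3s²3p⁴, Mg⁺ [Ne]3s¹.
Tabulated IE_2 (kJ/mol): Be 1757, K 3052, Cl 2298, Mg 1451.
So the second ionization energies run Mg < Be < Cl < K.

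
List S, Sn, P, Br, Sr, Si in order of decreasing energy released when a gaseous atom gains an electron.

Si is in period 3, group 14; P is in period 3, group 15; S is in period 3, group 16; Br is in period 4, group 17; Sr is in period 5, group 2; Sn is in period 5, group 14.
Electron affinity generally becomes more exothermic across a period toward the halogens and less exothermic down a group.
Here both period and group differ, so the two effects have to be weighed against each other.
P > Sr: both effects reinforce here, so P is clearly the higher of the two.
Sn > P: this pair runs against the simple trend — see the exception note.
Si > Sn: they share group 14; the group trend gives Si the larger value.
S > Si: both are in period 3; the period trend gives S the larger value.
Br > S: the two effects oppose for this pair; the across-period effect wins (325 vs 200 kJ/mol).
Note the exception: Sn has a higher electron affinity than P, contrary to the simple trend — adding an electron to P's half-filled np³ subshell costs electron-pairing energy.
Note the exception: Si has a higher electron affinity than P, contrary to the simple trend — adding an electron to P's half-filled 3p³ is unfavourable, so Si (3p²) has the more exothermic EA.
For reference (kJ/mol): Si 134, P 72, S 200, Br 325, Sr 5, Sn 107.
So from highest to lowest: Br > S > Si > Sn > P > Sr.

Br, S, Si, Sn, P, Sr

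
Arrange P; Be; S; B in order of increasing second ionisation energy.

Be < P < S < B

IE_2 is the cost of taking one more electron from the +1 cation: P⁺ still has 4 valence electrons; Be⁺ still has 1 valence electron; S⁺ still has 5 valence electrons; B⁺ still has 2 valence electrons.
All are still removing valence electrons, so compare the +1 ions as you would atoms: IE_2 generally rises across a period (higher Z_eff) and falls down a group (larger shell), subject to the usual subshell exceptions.
Valence configurations: P⁺ [Ne]3s²3p², Be⁺ [He]2s¹, S⁺ [Ne]3s²3p³, B⁺ [He]2s².
The numbers (kJ/mol): P 1907, Be 1757, S 2252, B 2427.
Hence IE_2: Be < P < S < B.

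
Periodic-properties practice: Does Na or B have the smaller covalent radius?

B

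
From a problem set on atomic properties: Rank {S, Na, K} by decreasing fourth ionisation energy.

The fourth ionization energy removes an electron from the +3 ion. For each element: S³⁺ still has 3 valence electrons; Na³⁺ is already 2 electrons into the core; K³⁺ is already 2 electrons into the core.
Core electrons are held far more tightly than valence electrons, so K and Na top the IE_4 order.
Approximate IE_4 values (kJ/mol): S 4556, Na 9543, K 5877.
Hence IE_4: S < K < Na.

Na > K > S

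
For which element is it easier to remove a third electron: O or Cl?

Cl

After 2 electrons have been removed, what remains? O²⁺ still has 4 valence electrons; Cl²⁺ still has 5 valence electrons.
All are still removing valence electrons, so compare the +2 ions as you would atoms: IE_3 generally rises across a period (higher Z_eff) and falls down a group (larger shell), subject to the usual subshell exceptions.
Valence configurations: O²⁺ [He]2s²2p², Cl²⁺ [Ne]3s²3p³.
Tabulated IE_3 (kJ/mol): O 5300, Cl 3822.
Putting it together, IE_3: Cl < O.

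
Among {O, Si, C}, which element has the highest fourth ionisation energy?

Consider each +3 ion: O³⁺ still has 3 valence electrons; Si³⁺ still has 1 valence electron; C³⁺ still has 1 valence electron.
All are still removing valence electrons, so compare the +3 ions as you would atoms: IE_4 generally rises across a period (higher Z_eff) and falls down a group (larger shell), subject to the usual subshell exceptions.
Valence configurations: O³⁺ [He]2s²2p¹, Si³⁺ [Ne]3s¹, C³⁺ [He]2s¹.
Approximate IE_4 values (kJ/mol): O 7469, Si 4356, C 6223.
Overall IE_4 order: Si < C < O.

O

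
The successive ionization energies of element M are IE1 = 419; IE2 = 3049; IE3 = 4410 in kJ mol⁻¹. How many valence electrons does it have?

Look for the largest jump between consecutive ionization energies: IE2/IE1 ≈ 7.3, far larger than any earlier ratio.
That jump marks the point where a core electron is being removed. So the atom has 1 valence electron.

1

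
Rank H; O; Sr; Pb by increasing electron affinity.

Sr, Pb, H, O

H is in period 1, group 1; O is in period 2, group 16; Sr is in period 5, group 2; Pb is in period 6, group 14.
Electron affinity generally becomes more exothermic across a period toward the halogens and less exothermic down a group.
These span different periods and groups, so the two trends combine.
Pb > Sr: period and group pull opposite ways; the across-period shift dominates (35 vs 5 kJ/mol).
H > Pb: period and group pull opposite ways; the down-group shift dominates (73 vs 35 kJ/mol).
O > H: period and group pull opposite ways; the across-period shift dominates (141 vs 73 kJ/mol).
Approximate values (kJ/mol): H 73, O 141, Sr 5, Pb 35.
So from lowest to highest: Sr < Pb < H < O.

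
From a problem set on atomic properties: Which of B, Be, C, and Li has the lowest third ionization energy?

Consider each +2 ion: B²⁺ still has 1 valence electron; Be²⁺ is the bare [He] core; C²⁺ still has 2 valence electrons; Li²⁺ is already 1 electron into the core.
Core electrons are held far more tightly than valence electrons, so Li and Be top the IE_3 order.
Valence configurations: B²⁺ [He]2s¹, C²⁺ [He]2s².
Approximate IE_3 values (kJ/mol): B 3660, Be 14849, C 4620, Li 11815.
So the third ionization energies run B < C < Li < Be.

B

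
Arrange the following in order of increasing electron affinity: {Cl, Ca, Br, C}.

C is in period 2, group 14; Cl is in period 3, group 17; Ca is in period 4, group 2; Br is in period 4, group 17.
Electron affinity generally becomes more exothermic across a period toward the halogens and less exothermic down a group.
These span different periods and groups, so the two trends combine.
C > Ca: both effects reinforce here, so C is clearly the higher of the two.
Br > C: the two effects oppose for this pair; the across-period effect wins (325 vs 122 kJ/mol).
Cl > Br: they share group 17; the group trend gives Cl the larger value.
Approximate values (kJ/mol): C 122, Cl 349, Ca 2, Br 325.
So from lowest to highest: Ca < C < Br < Cl.

Ca < C < Br < Cl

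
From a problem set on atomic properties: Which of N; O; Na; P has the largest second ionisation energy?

Na

The second ionization energy removes an electron from the +1 ion. For each element: N⁺ still has 4 valence electrons; O⁺ still has 5 valence electrons; Na⁺ is the bare [Ne] core; P⁺ still has 4 valence electrons.
Pulling an electron out of a noble-gas core costs far more than removing a remaining valence electron, so Na sits at the high end of IE_2.
Valence configurations: N⁺ [He]2s²2p², O⁺ [He]2s²2p³, P⁺ [Ne]3s²3p².
The numbers (kJ/mol): N 2856, O 3388, Na 4562, P 1907.
So the second ionization energies run P < N < O < Na.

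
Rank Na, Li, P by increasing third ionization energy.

The third ionization energy removes an electron from the +2 ion. For each element: Na²⁺ is already 1 electron into the core; Li²⁺ is already 1 electron into the core; P²⁺ still has 3 valence electrons.
Pulling an electron out of a noble-gas core costs far more than removing a remaining valence electron, so Na and Li sit at the high end of IE_3.
Approximate IE_3 values (kJ/mol): Na 6910, Li 11815, P 2914.
Overall IE_3 order: P < Na < Li.

P < Na < Li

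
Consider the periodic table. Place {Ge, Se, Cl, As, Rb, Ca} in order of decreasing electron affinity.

Atoms with high Z_eff and room in the valence shell (especially the halogens) have the most exothermic electron affinities.
Here both period and group differ, so the two effects have to be weighed against each other.
Rb > Ca: this pair runs against the simple trend — see the exception note.
As > Rb: relative to Rb, both the across-period and down-group shifts push As's electron affinity up.
Ge > As: this pair runs against the simple trend — see the exception note.
Se > Ge: Se lies to the right of Ge in period 4, so the across-period effect alone puts Se higher.
Cl > Se: both effects reinforce here, so Cl is clearly the higher of the two.
Note the exception: Rb has a higher electron affinity than Ca, contrary to the simple trend — adding an electron to Ca (ns²) has to open a new, higher-energy np subshell, which is unfavourable.
Note the exception: Ge has a higher electron affinity than As, contrary to the simple trend — adding an electron to As's half-filled 4p³ is unfavourable, so Ge (4p²) has the more exothermic EA.
Tabulated electron affinity (kJ/mol): Cl 349, Ca 2, Ge 119, As 78, Se 195, Rb 47.
So from highest to lowest: Cl > Se > Ge > As > Rb > Ca.

Cl, Se, Ge, As, Rb, Ca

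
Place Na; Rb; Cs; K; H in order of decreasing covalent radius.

Cs > Rb > K > Na > H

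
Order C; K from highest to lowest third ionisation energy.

Consider each +2 ion: C²⁺ still has 2 valence electrons; K²⁺ is already 1 electron into the core.
Usually core removal costs more than valence removal, but here the competition is close: a tightly held n=2 valence electron can cost more to remove than an n=3 core electron, so the actual values have to decide it.
Approximate IE_3 values (kJ/mol): C 4620, K 4420.
Hence IE_3: K < C.

C > K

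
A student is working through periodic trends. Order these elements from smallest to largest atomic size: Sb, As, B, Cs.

Radius decreases left→right (rising Z_eff, same n) and increases top→bottom (higher n).
Here both period and group differ, so the two effects have to be weighed against each other.
As > B: period and group pull opposite ways; the down-group shift dominates (121 vs 85 pm).
Sb > As: Sb sits below As in group 15, so the down-group effect alone puts Sb larger.
Cs > Sb: relative to Sb, both the across-period and down-group shifts push Cs's atomic radius up.
Tabulated atomic radius (pm): B 85, As 121, Sb 140, Cs 232.
So from smallest to largest: B < As < Sb < Cs.

B < As < Sb < Cs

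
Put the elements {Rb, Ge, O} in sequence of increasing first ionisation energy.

Rb < Ge < O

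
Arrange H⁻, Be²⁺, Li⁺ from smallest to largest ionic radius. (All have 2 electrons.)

All of these have 2 electrons, so size is governed by nuclear charge alone: the more protons, the stronger the pull on the same electron cloud, and the smaller the ion.
Nuclear charges: Be²⁺ (Z=4), Li⁺ (Z=3), H⁻ (Z=1).
Smallest to largest: Be²⁺ < Li⁺ < H⁻.

Be²⁺ < Li⁺ < H⁻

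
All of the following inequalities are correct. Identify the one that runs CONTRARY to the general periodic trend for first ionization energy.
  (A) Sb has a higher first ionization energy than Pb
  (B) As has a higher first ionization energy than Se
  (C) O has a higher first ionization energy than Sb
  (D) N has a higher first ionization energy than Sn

(B)

The general trend: first ionization energy increases across a period and decreases down a group.
(A) Sb (period 5, group 15) vs Pb (period 6, group 14): the stated order agrees with the simple trend.
(B) As (period 4, group 15) vs Se (period 4, group 16): the stated order contradicts the simple trend.
(C) O (period 2, group 16) vs Sb (period 5, group 15): the stated order agrees with the simple trend.
(D) N (period 2, group 15) vs Sn (period 5, group 14): the stated order agrees with the simple trend.
The exception is (B): Se (4p⁴) ionizes more easily than half-filled As (4p³).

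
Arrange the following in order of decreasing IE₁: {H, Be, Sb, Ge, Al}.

H > Be > Sb > Ge > Al

IE₁ increases left→right with effective nuclear charge and decreases top→bottom as the valence shell moves farther out.
These sit on a diagonal, where the across-period and down-group effects partly cancel.
Ge > Al: the two effects oppose for this pair; the across-period effect wins (762 vs 578 kJ/mol).
Sb > Ge: the two effects oppose for this pair; the across-period effect wins (831 vs 762 kJ/mol).
Be > Sb: period and group pull opposite ways; the down-group shift dominates (900 vs 831 kJ/mol).
H > Be: the two effects oppose for this pair; the down-group effect wins (1312 vs 900 kJ/mol).
For reference (kJ/mol): H 1312, Be 900, Al 578, Ge 762, Sb 831.
So from highest to lowest: H > Be > Sb > Ge > Al.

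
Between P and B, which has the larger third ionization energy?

B

The third ionization energy removes an electron from the +2 ion. For each element: P²⁺ still has 3 valence electrons; B²⁺ still has 1 valence electron.
All are still removing valence electrons, so compare the +2 ions as you would atoms: IE_3 generally rises across a period (higher Z_eff) and falls down a group (larger shell), subject to the usual subshell exceptions.
Valence configurations: P²⁺ [Ne]3s²3p¹, B²⁺ [He]2s¹.
Tabulated IE_3 (kJ/mol): P 2914, B 3660.
Overall IE_3 order: P < B.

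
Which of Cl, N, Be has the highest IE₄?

Be

Consider each +3 ion: Cl³⁺ still has 4 valence electrons; N³⁺ still has 2 valence electrons; Be³⁺ is already 1 electron into the core.
Pulling an electron out of a noble-gas core costs far more than removing a remaining valence electron, so Be sits at the high end of IE_4.
Valence configurations: Cl³⁺ [Ne]3s²3p², N³⁺ [He]2s².
Approximate IE_4 values (kJ/mol): Cl 5159, N 7475, Be 21007.
So the fourth ionization energies run Cl < N < Be.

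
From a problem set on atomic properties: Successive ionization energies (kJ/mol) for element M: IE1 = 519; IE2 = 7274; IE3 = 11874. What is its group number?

Look for the largest jump between consecutive ionization energies: IE2/IE1 ≈ 14.0, far larger than any earlier ratio.
That jump marks the point where a core electron is being removed. So the atom has 1 valence electron.
A main-group element with 1 valence electron is in group 1.

Group 1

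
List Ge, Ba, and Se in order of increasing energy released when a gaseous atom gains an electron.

Ge is in period 4, group 14; Se is in period 4, group 16; Ba is in period 6, group 2.
Electron affinity generally becomes more exothermic across a period toward the halogens and less exothermic down a group.
Neither a single period nor a single group — weigh both effects.
Ge > Ba: relative to Ba, both the across-period and down-group shifts push Ge's electron affinity up.
Se > Ge: Se lies to the right of Ge in period 4, so the across-period effect alone puts Se higher.
Tabulated electron affinity (kJ/mol): Ge 119, Se 195, Ba 14.
So from lowest to highest: Ba < Ge < Se.

Ba < Ge < Se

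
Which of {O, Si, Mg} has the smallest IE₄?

Si

IE_4 is the cost of taking one more electron from the +3 cation: O³⁺ still has 3 valence electrons; Si³⁺ still has 1 valence electron; Mg³⁺ is already 1 electron into the core.
Core electrons are held far more tightly than valence electrons, so Mg tops the IE_4 order.
Valence configurations: O³⁺ [He]2s²2p¹, Si³⁺ [Ne]3s¹.
The numbers (kJ/mol): O 7469, Si 4356, Mg 10543.
Hence IE_4: Si < O < Mg.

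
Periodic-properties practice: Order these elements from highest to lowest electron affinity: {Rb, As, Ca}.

As > Rb > Ca

Ca is in period 4, group 2; As is in period 4, group 15; Rb is in period 5, group 1.
EA tends to increase across a period and decrease down a group, though the pattern is less regular than for IE or radius.
Here both period and group differ, so the two effects have to be weighed against each other.
Rb > Ca: this pair runs against the simple trend — see the exception note.
As > Rb: both effects reinforce here, so As is clearly the higher of the two.
Note the exception: Rb has a higher electron affinity than Ca, contrary to the simple trend — adding an electron to Ca (ns²) has to open a new, higher-energy np subshell, which is unfavourable.
For reference (kJ/mol): Ca 2, As 78, Rb 47.
So from highest to lowest: As > Rb > Ca.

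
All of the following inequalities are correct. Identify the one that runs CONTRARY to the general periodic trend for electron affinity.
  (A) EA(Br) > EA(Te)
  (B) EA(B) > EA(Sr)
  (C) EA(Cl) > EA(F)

The general trend: electron affinity increases across a period and decreases down a group.
(A) Br (period 4, group 17) vs Te (period 5, group 16): the stated order agrees with the simple trend.
(B) B (period 2, group 13) vs Sr (period 5, group 2): the stated order agrees with the simple trend.
(C) Cl (period 3, group 17) vs F (period 2, group 17): the stated order contradicts the simple trend.
The exception is (C): F's small 2p subshell makes the incoming electron feel strong e⁻–e⁻ repulsion, so Cl actually releases more energy on gaining an electron.

(C)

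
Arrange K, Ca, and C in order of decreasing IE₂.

The second ionization energy removes an electron from the +1 ion. For each element: K⁺ is the bare [Ar] core; Ca⁺ still has 1 valence electron; C⁺ still has 3 valence electrons.
Breaking into a closed-shell core is much more expensive than removing a leftover valence electron — K has the largest IE_2 here.
Valence configurations: Ca⁺ [Ar]4s¹, C⁺ [He]2s²2p¹.
The numbers (kJ/mol): K 3052, Ca 1145, C 2353.
So the second ionization energies run Ca < C < K.

K > C > Ca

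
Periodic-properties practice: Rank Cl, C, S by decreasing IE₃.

IE_3 is the cost of taking one more electron from the +2 cation: Cl²⁺ still has 5 valence electrons; C²⁺ still has 2 valence electrons; S²⁺ still has 4 valence electrons.
All are still removing valence electrons, so compare the +2 ions as you would atoms: IE_3 generally rises across a period (higher Z_eff) and falls down a group (larger shell), subject to the usual subshell exceptions.
Valence configurations: Cl²⁺ [Ne]3s²3p³, C²⁺ [He]2s², S²⁺ [Ne]3s²3p².
Tabulated IE_3 (kJ/mol): Cl 3822, C 4620, S 3357.
So the third ionization energies run S < Cl < C.

C > Cl > S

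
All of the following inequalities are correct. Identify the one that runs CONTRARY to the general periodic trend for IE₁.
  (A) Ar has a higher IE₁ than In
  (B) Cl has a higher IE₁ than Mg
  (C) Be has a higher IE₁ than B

(C)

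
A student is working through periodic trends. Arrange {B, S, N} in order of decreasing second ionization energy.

IE_2 is the cost of taking one more electron from the +1 cation: B⁺ still has 2 valence electrons; S⁺ still has 5 valence electrons; N⁺ still has 4 valence electrons.
All are still removing valence electrons, so compare the +1 ions as you would atoms: IE_2 generally rises across a period (higher Z_eff) and falls down a group (larger shell), subject to the usual subshell exceptions.
Valence configurations: B⁺ [He]2s², S⁺ [Ne]3s²3p³, N⁺ [He]2s²2p².
The numbers (kJ/mol): B 2427, S 2252, N 2856.
So the second ionization energies run S < B < N.

N, B, S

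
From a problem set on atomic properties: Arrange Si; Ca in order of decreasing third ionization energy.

Ca > Si

The third ionization energy removes an electron from the +2 ion. For each element: Si²⁺ still has 2 valence electrons; Ca²⁺ is the bare [Ar] core.
Breaking into a closed-shell core is much more expensive than removing a leftover valence electron — Ca has the largest IE_3 here.
Tabulated IE_3 (kJ/mol): Si 3232, Ca 4912.
Putting it together, IE_3: Si < Ca.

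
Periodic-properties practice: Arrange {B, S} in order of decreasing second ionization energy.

B > S

The second ionization energy removes an electron from the +1 ion. For each element: B⁺ still has 2 valence electrons; S⁺ still has 5 valence electrons.
All are still removing valence electrons, so compare the +1 ions as you would atoms: IE_2 generally rises across a period (higher Z_eff) and falls down a group (larger shell), subject to the usual subshell exceptions.
Valence configurations: B⁺ [He]2s², S⁺ [Ne]3s²3p³.
Approximate IE_2 values (kJ/mol): B 2427, S 2252.
Hence IE_2: S < B.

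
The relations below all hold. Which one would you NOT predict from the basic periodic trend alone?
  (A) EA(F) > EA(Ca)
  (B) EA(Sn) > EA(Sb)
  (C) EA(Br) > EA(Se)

The general trend: electron affinity increases across a period and decreases down a group.
(A) F (period 2, group 17) vs Ca (period 4, group 2): the stated order agrees with the simple trend.
(B) Sn (period 5, group 14) vs Sb (period 5, group 15): the stated order contradicts the simple trend.
(C) Br (period 4, group 17) vs Se (period 4, group 16): the stated order agrees with the simple trend.
The exception is (B): adding an electron to Sb's half-filled 5p³ is unfavourable, so Sn has the more exothermic EA.

(B)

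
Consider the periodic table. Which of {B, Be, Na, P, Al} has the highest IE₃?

Consider each +2 ion: B²⁺ still has 1 valence electron; Be²⁺ is the bare [He] core; Na²⁺ is already 1 electron into the core; P²⁺ still has 3 valence electrons; Al²⁺ still has 1 valence electron.
Breaking into a closed-shell core is much more expensive than removing a leftover valence electron — Na and Be have the largest IE_3 here.
Valence configurations: B²⁺ [He]2s¹, P²⁺ [Ne]3s²3p¹, Al²⁺ [Ne]3s¹.
Tabulated IE_3 (kJ/mol): B 3660, Be 14849, Na 6910, P 2914, Al 2745.
Putting it together, IE_3: Al < P < B < Na < Be.

Be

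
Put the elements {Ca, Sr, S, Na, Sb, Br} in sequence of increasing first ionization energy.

Na, Sr, Ca, Sb, S, Br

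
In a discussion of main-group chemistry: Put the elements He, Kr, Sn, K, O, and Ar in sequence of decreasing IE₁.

He is in period 1, group 18; O is in period 2, group 16; Ar is in period 3, group 18; K is in period 4, group 1; Kr is in period 4, group 18; Sn is in period 5, group 14.
First ionization energy rises across a period (greater Z_eff holds electrons more tightly) and falls down a group (valence electrons are farther from the nucleus).
Here both period and group differ, so the two effects have to be weighed against each other.
Sn > K: the two effects oppose for this pair; the across-period effect wins (709 vs 419 kJ/mol).
O > Sn: relative to Sn, both the across-period and down-group shifts push O's first ionization energy up.
Kr > O: period and group pull opposite ways; the across-period shift dominates (1351 vs 1314 kJ/mol).
Ar > Kr: Ar sits above Kr in group 18, so the down-group effect alone puts Ar higher.
He > Ar: He sits above Ar in group 18, so the down-group effect alone puts He higher.
Approximate values (kJ/mol): He 2372, O 1314, Ar 1521, K 419, Kr 1351, Sn 709.
So from highest to lowest: He > Ar > Kr > O > Sn > K.

He > Ar > Kr > O > Sn > K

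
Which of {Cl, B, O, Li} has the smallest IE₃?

IE_3 is the cost of taking one more electron from the +2 cation: Cl²⁺ still has 5 valence electrons; B²⁺ still has 1 valence electron; O²⁺ still has 4 valence electrons; Li²⁺ is already 1 electron into the core.
Breaking into a closed-shell core is much more expensive than removing a leftover valence electron — Li has the largest IE_3 here.
Valence configurations: Cl²⁺ [Ne]3s²3p³, B²⁺ [He]2s¹, O²⁺ [He]2s²2p².
Approximate IE_3 values (kJ/mol): Cl 3822, B 3660, O 5300, Li 11815.
Overall IE_3 order: B < Cl < O < Li.

B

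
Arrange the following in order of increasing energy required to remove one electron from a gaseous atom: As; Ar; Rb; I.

Rb < As < I < Ar

First ionization energy rises across a period (greater Z_eff holds electrons more tightly) and falls down a group (valence electrons are farther from the nucleus).
These span different periods and groups, so the two trends combine.
As > Rb: both effects reinforce here, so As is clearly the higher of the two.
I > As: period and group pull opposite ways; the across-period shift dominates (1008 vs 947 kJ/mol).
Ar > I: relative to I, both the across-period and down-group shifts push Ar's first ionization energy up.
For reference (kJ/mol): Ar 1521, As 947, Rb 403, I 1008.
So from lowest to highest: Rb < As < I < Ar.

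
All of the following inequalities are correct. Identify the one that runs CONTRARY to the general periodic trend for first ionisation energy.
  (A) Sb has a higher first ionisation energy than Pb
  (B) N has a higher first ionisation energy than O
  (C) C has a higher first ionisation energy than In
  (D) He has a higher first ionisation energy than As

The general trend: first ionisation energy increases across a period and decreases down a group.
(A) Sb (period 5, group 15) vs Pb (period 6, group 14): the stated order agrees with the simple trend.
(B) N (period 2, group 15) vs O (period 2, group 16): the stated order contradicts the simple trend.
(C) C (period 2, group 14) vs In (period 5, group 13): the stated order agrees with the simple trend.
(D) He (period 1, group 18) vs As (period 4, group 15): the stated order agrees with the simple trend.
The exception is (B): pairing an electron in O's 2p⁴ costs repulsion energy, so O ionizes more easily than half-filled N (2p³).

(B)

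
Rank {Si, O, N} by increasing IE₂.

Si < N < O

The second ionization energy removes an electron from the +1 ion. For each element: Si⁺ still has 3 valence electrons; O⁺ still has 5 valence electrons; N⁺ still has 4 valence electrons.
All are still removing valence electrons, so compare the +1 ions as you would atoms: IE_2 generally rises across a period (higher Z_eff) and falls down a group (larger shell), subject to the usual subshell exceptions.
Valence configurations: Si⁺ [Ne]3s²3p¹, O⁺ [He]2s²2p³, N⁺ [He]2s²2p².
Approximate IE_2 values (kJ/mol): Si 1577, O 3388, N 2856.
So the second ionization energies run Si < N < O.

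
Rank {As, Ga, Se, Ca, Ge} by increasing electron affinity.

Ca is in period 4, group 2; Ga is in period 4, group 13; Ge is in period 4, group 14; As is in period 4, group 15; Se is in period 4, group 16.
EA tends to increase across a period and decrease down a group, though the pattern is less regular than for IE or radius.
All lie in period 4; the across-period trend (electron affinity increases left to right) applies, with the exception below.
Note the exception: Ge has a higher electron affinity than As, contrary to the simple trend — adding an electron to As's half-filled 4p³ is unfavourable, so Ge (4p²) has the more exothermic EA.
Approximate values (kJ/mol): Ca 2, Ga 29, Ge 119, As 78, Se 195.
So from lowest to highest: Ca < Ga < As < Ge < Se.

Ca, Ga, As, Ge, Se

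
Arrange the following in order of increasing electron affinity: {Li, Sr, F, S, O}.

Li is in period 2, group 1; O is in period 2, group 16; F is in period 2, group 17; S is in period 3, group 16; Sr is in period 5, group 2.
EA tends to increase across a period and decrease down a group, though the pattern is less regular than for IE or radius.
Here both period and group differ, so the two effects have to be weighed against each other.
Li > Sr: the two effects oppose for this pair; the down-group effect wins (60 vs 5 kJ/mol).
O > Li: both are in period 2; the period trend gives O the larger value.
S > O: this pair runs against the simple trend — see the exception note.
F > S: relative to S, both the across-period and down-group shifts push F's electron affinity up.
Note the exception: S has a higher electron affinity than O, contrary to the simple trend — the compact 2p subshell of O repels the added electron more than S's larger 3p does.
For reference (kJ/mol): Li 60, O 141, F 328, S 200, Sr 5.
So from lowest to highest: Sr < Li < O < S < F.

Sr < Li < O < S < F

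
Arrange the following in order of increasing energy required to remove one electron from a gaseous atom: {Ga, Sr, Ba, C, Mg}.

Ba, Sr, Ga, Mg, C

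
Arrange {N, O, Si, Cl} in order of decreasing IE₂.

O, N, Cl, Si

The second ionization energy removes an electron from the +1 ion. For each element: N⁺ still has 4 valence electrons; O⁺ still has 5 valence electrons; Si⁺ still has 3 valence electrons; Cl⁺ still has 6 valence electrons.
All are still removing valence electrons, so compare the +1 ions as you would atoms: IE_2 generally rises across a period (higher Z_eff) and falls down a group (larger shell), subject to the usual subshell exceptions.
Valence configurations: N⁺ [He]2s²2p², O⁺ [He]2s²2p³, Si⁺ [Ne]3s²3p¹, Cl⁺ [Ne]3s²3p⁴.
Tabulated IE_2 (kJ/mol): N 2856, O 3388, Si 1577, Cl 2298.
Hence IE_2: Si < Cl < N < O.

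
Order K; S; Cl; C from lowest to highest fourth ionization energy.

After 3 electrons have been removed, what remains? K³⁺ is already 2 electrons into the core; S³⁺ still has 3 valence electrons; Cl³⁺ still has 4 valence electrons; C³⁺ still has 1 valence electron.
Usually core removal costs more than valence removal, but here the competition is close: a tightly held n=2 valence electron can cost more to remove than an n=3 core electron, so the actual values have to decide it.
Valence configurations: S³⁺ [Ne]3s²3p¹, Cl³⁺ [Ne]3s²3p², C³⁺ [He]2s¹.
Tabulated IE_4 (kJ/mol): K 5877, S 4556, Cl 5159, C 6223.
Putting it together, IE_4: S < Cl < K < C.

S < Cl < K < C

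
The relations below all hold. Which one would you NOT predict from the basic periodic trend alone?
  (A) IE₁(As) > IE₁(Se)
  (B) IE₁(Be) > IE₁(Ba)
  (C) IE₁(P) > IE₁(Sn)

(A)

The general trend: first ionization energy increases across a period and decreases down a group.
(A) As (period 4, group 15) vs Se (period 4, group 16): the stated order contradicts the simple trend.
(B) Be (period 2, group 2) vs Ba (period 6, group 2): the stated order agrees with the simple trend.
(C) P (period 3, group 15) vs Sn (period 5, group 14): the stated order agrees with the simple trend.
The exception is (A): Se (4p⁴) ionizes more easily than half-filled As (4p³).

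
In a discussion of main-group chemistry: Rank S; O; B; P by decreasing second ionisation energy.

The second ionization energy removes an electron from the +1 ion. For each element: S⁺ still has 5 valence electrons; O⁺ still has 5 valence electrons; B⁺ still has 2 valence electrons; P⁺ still has 4 valence electrons.
All are still removing valence electrons, so compare the +1 ions as you would atoms: IE_2 generally rises across a period (higher Z_eff) and falls down a group (larger shell), subject to the usual subshell exceptions.
Valence configurations: S⁺ [Ne]3s²3p³, O⁺ [He]2s²2p³, B⁺ [He]2s², P⁺ [Ne]3s²3p².
The numbers (kJ/mol): S 2252, O 3388, B 2427, P 1907.
Overall IE_2 order: P < S < B < O.

O > B > S > P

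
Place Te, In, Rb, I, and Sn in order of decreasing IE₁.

First ionization energy rises across a period (greater Z_eff holds electrons more tightly) and falls down a group (valence electrons are farther from the nucleus).
All lie in period 5, so first ionization energy increases left to right.
So from highest to lowest: I > Te > Sn > In > Rb.

I, Te, Sn, In, Rb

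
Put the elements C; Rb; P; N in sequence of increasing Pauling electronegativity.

C is in period 2, group 14; N is in period 2, group 15; P is in period 3, group 15; Rb is in period 5, group 1.
EN rises left→right (higher Z_eff, smaller atoms) and falls top→bottom (larger, more shielded atoms).
Neither a single period nor a single group — weigh both effects.
P > Rb: relative to Rb, both the across-period and down-group shifts push P's electronegativity up.
C > P: the two effects oppose for this pair; the down-group effect wins (2.55 vs 2.19).
N > C: N lies to the right of C in period 2, so the across-period effect alone puts N higher.
Tabulated electronegativity (Pauling): C 2.55, N 3.04, P 2.19, Rb 0.82.
So from lowest to highest: Rb < P < C < N.

Rb, P, C, N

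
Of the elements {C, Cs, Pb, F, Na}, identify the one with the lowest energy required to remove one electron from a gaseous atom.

C is in period 2, group 14; F is in period 2, group 17; Na is in period 3, group 1; Cs is in period 6, group 1; Pb is in period 6, group 14.
First ionization energy rises across a period (greater Z_eff holds electrons more tightly) and falls down a group (valence electrons are farther from the nucleus).
Here both period and group differ, so the two effects have to be weighed against each other.
Na > Cs: Na sits above Cs in group 1, so the down-group effect alone puts Na higher.
Pb > Na: the two effects oppose for this pair; the across-period effect wins (716 vs 496 kJ/mol).
C > Pb: they share group 14; the group trend gives C the larger value.
F > C: both are in period 2; the period trend gives F the larger value.
Tabulated first ionization energy (kJ/mol): C 1086, F 1681, Na 496, Cs 376, Pb 716.
The lowest energy required to remove one electron from a gaseous atom among these belongs to Cs.

Cs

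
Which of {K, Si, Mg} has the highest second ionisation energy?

K

After 1 electron has been removed, what remains? K⁺ is the bare [Ar] core; Si⁺ still has 3 valence electrons; Mg⁺ still has 1 valence electron.
Core electrons are held far more tightly than valence electrons, so K tops the IE_2 order.
Valence configurations: Si⁺ [Ne]3s²3p¹, Mg⁺ [Ne]3s¹.
Approximate IE_2 values (kJ/mol): K 3052, Si 1577, Mg 1451.
Hence IE_2: Mg < Si < K.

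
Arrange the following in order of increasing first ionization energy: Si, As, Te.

Si < Te < As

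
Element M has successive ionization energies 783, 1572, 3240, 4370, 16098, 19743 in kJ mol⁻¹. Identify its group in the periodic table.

Look for the largest jump between consecutive ionization energies: IE5/IE4 ≈ 3.7, far larger than any earlier ratio.
That jump marks the point where a core electron is being removed. So the atom has 4 valence electrons.
A main-group element with 4 valence electrons is in group 14.

Group 14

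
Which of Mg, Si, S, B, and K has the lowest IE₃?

Si

The third ionization energy removes an electron from the +2 ion. For each element: Mg²⁺ is the bare [Ne] core; Si²⁺ still has 2 valence electrons; S²⁺ still has 4 valence electrons; B²⁺ still has 1 valence electron; K²⁺ is already 1 electron into the core.
Pulling an electron out of a noble-gas core costs far more than removing a remaining valence electron, so K and Mg sit at the high end of IE_3.
Valence configurations: Si²⁺ [Ne]3s², S²⁺ [Ne]3s²3p², B²⁺ [He]2s¹.
Approximate IE_3 values (kJ/mol): Mg 7733, Si 3232, S 3357, B 3660, K 4420.
Overall IE_3 order: Si < S < B < K < Mg.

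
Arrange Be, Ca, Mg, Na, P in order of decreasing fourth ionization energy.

The fourth ionization energy removes an electron from the +3 ion. For each element: Be³⁺ is already 1 electron into the core; Ca³⁺ is already 1 electron into the core; Mg³⁺ is already 1 electron into the core; Na³⁺ is already 2 electrons into the core; P³⁺ still has 2 valence electrons.
Core electrons are held far more tightly than valence electrons, so Ca, Na, Mg and Be top the IE_4 order.
The numbers (kJ/mol): Be 21007, Ca 6491, Mg 10543, Na 9543, P 4964.
Hence IE_4: P < Ca < Na < Mg < Be.

Be > Mg > Na > Ca > P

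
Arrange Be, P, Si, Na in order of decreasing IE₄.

Be > Na > P > Si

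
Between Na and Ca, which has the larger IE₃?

IE_3 is the cost of taking one more electron from the +2 cation: Na²⁺ is already 1 electron into the core; Ca²⁺ is the bare [Ar] core.
All of these are removing an electron from a noble-gas core or deeper; the smaller core (lower principal quantum number) is held far more tightly, and within a period the higher nuclear charge binds the same core more tightly.
Tabulated IE_3 (kJ/mol): Na 6910, Ca 4912.
Putting it together, IE_3: Ca < Na.

Na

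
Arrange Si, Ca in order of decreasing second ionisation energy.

Si > Ca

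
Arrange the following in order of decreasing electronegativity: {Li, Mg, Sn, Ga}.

Sn > Ga > Mg > Li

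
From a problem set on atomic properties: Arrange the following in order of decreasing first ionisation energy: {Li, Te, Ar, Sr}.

First ionization energy rises across a period (greater Z_eff holds electrons more tightly) and falls down a group (valence electrons are farther from the nucleus).
Neither a single period nor a single group — weigh both effects.
Sr > Li: period and group pull opposite ways; the across-period shift dominates (550 vs 520 kJ/mol).
Te > Sr: Te lies to the right of Sr in period 5, so the across-period effect alone puts Te higher.
Ar > Te: both effects reinforce here, so Ar is clearly the higher of the two.
Approximate values (kJ/mol): Li 520, Ar 1521, Sr 550, Te 869.
So from highest to lowest: Ar > Te > Sr > Li.

Ar, Te, Sr, Li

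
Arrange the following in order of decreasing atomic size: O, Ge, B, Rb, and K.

Rb > K > Ge > B > O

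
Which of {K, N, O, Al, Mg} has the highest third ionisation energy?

Mg

Consider each +2 ion: K²⁺ is already 1 electron into the core; N²⁺ still has 3 valence electrons; O²⁺ still has 4 valence electrons; Al²⁺ still has 1 valence electron; Mg²⁺ is the bare [Ne] core.
Usually core removal costs more than valence removal, but here the competition is close: a tightly held n=2 valence electron can cost more to remove than an n=3 core electron, so the actual values have to decide it.
Valence configurations: N²⁺ [He]2s²2p¹, O²⁺ [He]2s²2p², Al²⁺ [Ne]3s¹.
Approximate IE_3 values (kJ/mol): K 4420, N 4578, O 5300, Al 2745, Mg 7733.
Hence IE_3: Al < K < N < O < Mg.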